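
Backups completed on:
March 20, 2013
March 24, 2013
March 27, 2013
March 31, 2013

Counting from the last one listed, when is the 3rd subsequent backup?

April 10, 2013

Gaps: 4, 3, 4 days — not constant, but cyclic with period 2.
The events fall on every Wednesday and Sunday.
The following Wednesday is April 3, 2013.
The following Sunday is April 7, 2013.
Next Wednesday: April 10, 2013.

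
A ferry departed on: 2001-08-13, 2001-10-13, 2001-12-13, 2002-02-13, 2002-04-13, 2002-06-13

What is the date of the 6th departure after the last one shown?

The day-of-month is always 13 (61, 61, 62, 59, 61 days between events).
So this recurs on the 13th of every 2 months.
Next: August 2002 → 2002-08-13.
Next: October 2002 → 2002-10-13.
December 2002: 2002-12-13.
February 2003: 2003-02-13.
April 2003: 2003-04-13.
Next: June 2003 → 2003-06-13.

2003-06-13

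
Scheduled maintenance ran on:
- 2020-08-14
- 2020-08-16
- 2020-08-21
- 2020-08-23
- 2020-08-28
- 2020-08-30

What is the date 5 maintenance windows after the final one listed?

2020-09-18

Every event lands on a Friday or Sunday (gaps cycle 2, 5, 2, 5, 2).
So the schedule is: every Friday and Sunday.
Next Friday: 2020-09-04.
The following Sunday is 2020-09-06.
The following Friday is 2020-09-11.
The following Sunday is 2020-09-13.
The following Friday is 2020-09-18.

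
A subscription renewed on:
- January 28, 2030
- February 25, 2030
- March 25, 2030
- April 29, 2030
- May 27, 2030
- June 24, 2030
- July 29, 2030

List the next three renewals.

Every date is a Monday; gaps 28, 28, 35, 28, 28, 35 days.
Each is the last Monday of its month (at least one falls on the 29th or later, ruling out '4th Monday').
August 2030 ends with Monday August 26, 2030.
September 2030 ends with Monday September 30, 2030.
Last Monday of October 2030: October 28, 2030.

August 26, 2030; September 30, 2030; October 28, 2030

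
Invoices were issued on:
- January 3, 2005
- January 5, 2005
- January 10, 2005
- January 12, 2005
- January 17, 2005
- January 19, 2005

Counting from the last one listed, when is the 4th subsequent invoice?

Gaps: 2, 5, 2, 5, 2 days — not constant, but cyclic with period 2.
The events fall on every Monday and Wednesday.
Next Monday: January 24, 2005.
The following Wednesday is January 26, 2005.
The following Monday is January 31, 2005.
The following Wednesday is February 2, 2005.

February 2, 2005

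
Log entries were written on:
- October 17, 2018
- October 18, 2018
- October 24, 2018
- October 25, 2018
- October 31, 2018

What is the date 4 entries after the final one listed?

November 14, 2018

Every event lands on a Wednesday or Thursday (gaps cycle 1, 6, 1, 6).
So the schedule is: every Wednesday and Thursday.
The following Thursday is November 1, 2018.
Next Wednesday: November 7, 2018.
The following Thursday is November 8, 2018.
The following Wednesday is November 14, 2018.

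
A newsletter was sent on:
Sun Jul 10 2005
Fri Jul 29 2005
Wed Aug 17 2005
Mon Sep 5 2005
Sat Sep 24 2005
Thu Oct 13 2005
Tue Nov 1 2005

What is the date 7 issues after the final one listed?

Gaps between consecutive events: 19, 19, 19, 19, 19, 19 days — a constant 19-day interval.
Tue Nov 1 2005 + 19 days = Sun Nov 20 2005.
Sun Nov 20 2005 + 19 days = Fri Dec 9 2005.
Fri Dec 9 2005 + 19 days = Wed Dec 28 2005.
Wed Dec 28 2005 + 19 days = Mon Jan 16 2006.
Mon Jan 16 2006 + 19 days = Sat Feb 4 2006.
Sat Feb 4 2006 + 19 days = Thu Feb 23 2006.
Thu Feb 23 2006 + 19 days = Tue Mar 14 2006.

Tue Mar 14 2006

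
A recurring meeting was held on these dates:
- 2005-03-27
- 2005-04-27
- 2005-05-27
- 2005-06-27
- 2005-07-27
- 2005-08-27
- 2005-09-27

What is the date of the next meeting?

2005-10-27

Gaps: 31, 30, 31, 30, 31, 31 days — not constant. Every event is on the 27th of the month.
Pattern: the 27th of each month.
October 2005: 2005-10-27.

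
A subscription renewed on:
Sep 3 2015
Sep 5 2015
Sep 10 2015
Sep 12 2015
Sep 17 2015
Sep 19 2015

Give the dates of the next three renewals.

Sep 24 2015, Sep 26 2015, Oct 1 2015

Every event lands on a Thursday or Saturday (gaps cycle 2, 5, 2, 5, 2).
So the schedule is: every Thursday and Saturday.
The following Thursday is Sep 24 2015.
The following Saturday is Sep 26 2015.
Next Thursday: Oct 1 2015.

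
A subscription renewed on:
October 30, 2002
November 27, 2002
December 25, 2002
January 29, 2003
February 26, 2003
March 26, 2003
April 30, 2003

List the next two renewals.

Every date is a Wednesday; gaps 28, 28, 35, 28, 28, 35 days.
Each is the last Wednesday of its month (at least one falls on the 29th or later, ruling out '4th Wednesday').
May 2003 ends with Wednesday May 28, 2003.
June 2003 ends with Wednesday June 25, 2003.

May 28, 2003; June 25, 2003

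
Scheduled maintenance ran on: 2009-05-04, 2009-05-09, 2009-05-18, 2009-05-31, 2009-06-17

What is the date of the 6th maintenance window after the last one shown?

2009-12-20

Gaps: 5, 9, 13, 17 days — each gap is 4 larger than the previous one.
Next gap: 21 days. 2009-06-17 + 21 days = 2009-07-08.
Next gap: 25 days. 2009-07-08 + 25 days = 2009-08-02.
Next gap: 29 days. 2009-08-02 + 29 days = 2009-08-31.
Next gap: 33 days. 2009-08-31 + 33 days = 2009-10-03.
Next gap: 37 days. 2009-10-03 + 37 days = 2009-11-09.
Next gap: 41 days. 2009-11-09 + 41 days = 2009-12-20.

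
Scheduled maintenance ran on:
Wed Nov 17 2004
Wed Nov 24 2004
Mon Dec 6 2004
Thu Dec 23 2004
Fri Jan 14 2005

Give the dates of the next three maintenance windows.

The spacing grows by 5 each time: 7, 12, 17, 22 days.
Next gap: 27 days. Fri Jan 14 2005 + 27 days = Thu Feb 10 2005.
Next gap: 32 days. Thu Feb 10 2005 + 32 days = Mon Mar 14 2005.
Next gap: 37 days. Mon Mar 14 2005 + 37 days = Wed Apr 20 2005.

Thu Feb 10 2005, Mon Mar 14 2005, Wed Apr 20 2005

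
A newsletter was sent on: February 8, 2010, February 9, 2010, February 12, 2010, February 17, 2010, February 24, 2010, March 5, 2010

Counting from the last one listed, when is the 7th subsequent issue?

The spacing grows by 2 each time: 1, 3, 5, 7, 9 days.
Next gap: 11 days. March 5, 2010 + 11 days = March 16, 2010.
Next gap: 13 days. March 16, 2010 + 13 days = March 29, 2010.
Next gap: 15 days. March 29, 2010 + 15 days = April 13, 2010.
Next gap: 17 days. April 13, 2010 + 17 days = April 30, 2010.
Next gap: 19 days. April 30, 2010 + 19 days = May 19, 2010.
Next gap: 21 days. May 19, 2010 + 21 days = June 9, 2010.
Next gap: 23 days. June 9, 2010 + 23 days = July 2, 2010.

July 2, 2010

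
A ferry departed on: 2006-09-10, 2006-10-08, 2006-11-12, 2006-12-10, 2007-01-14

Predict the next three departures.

2007-02-11, 2007-03-11, 2007-04-08

These are Sundays at 28- or 35-day spacing (28, 35, 28, 35).
The pattern: 2nd Sunday of the month.
February 2007 — 2nd Sunday is 2007-02-11.
March 2007 — 2nd Sunday is 2007-03-11.
April 2007 — 2nd Sunday is 2007-04-08.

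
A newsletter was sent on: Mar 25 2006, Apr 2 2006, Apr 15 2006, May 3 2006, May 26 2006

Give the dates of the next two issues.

Jun 23 2006, Jul 26 2006

Gaps: 8, 13, 18, 23 days — each gap is 5 larger than the previous one.
Next gap: 28 days. May 26 2006 + 28 days = Jun 23 2006.
Next gap: 33 days. Jun 23 2006 + 33 days = Jul 26 2006.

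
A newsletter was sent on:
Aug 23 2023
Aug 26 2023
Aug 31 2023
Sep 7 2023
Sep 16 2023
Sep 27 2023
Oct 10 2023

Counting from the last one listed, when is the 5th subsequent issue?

The spacing grows by 2 each time: 3, 5, 7, 9, 11, 13 days.
Next gap: 15 days. Oct 10 2023 + 15 days = Oct 25 2023.
Next gap: 17 days. Oct 25 2023 + 17 days = Nov 11 2023.
Next gap: 19 days. Nov 11 2023 + 19 days = Nov 30 2023.
Next gap: 21 days. Nov 30 2023 + 21 days = Dec 21 2023.
Next gap: 23 days. Dec 21 2023 + 23 days = Jan 13 2024.

Jan 13 2024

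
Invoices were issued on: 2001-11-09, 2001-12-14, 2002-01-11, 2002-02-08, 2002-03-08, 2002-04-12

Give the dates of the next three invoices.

2002-05-10, 2002-06-14, 2002-07-12

Gaps: 35, 28, 28, 28, 35 days — a mix of 28 and 35. Every date is a Friday.
Each is the 2nd Friday of its month.
May 2002 — 2nd Friday is 2002-05-10.
2nd Friday of June 2002: 2002-06-14.
2nd Friday of July 2002: 2002-07-12.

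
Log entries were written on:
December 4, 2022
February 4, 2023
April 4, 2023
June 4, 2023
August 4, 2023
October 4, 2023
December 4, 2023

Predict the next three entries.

February 4, 2024; April 4, 2024; June 4, 2024

The day-of-month is always 4 (62, 59, 61, 61, 61, 61 days between events).
So this recurs on the 4th of every 2 months.
Next: February 2024 → February 4, 2024.
Next: April 2024 → April 4, 2024.
Next: June 2024 → June 4, 2024.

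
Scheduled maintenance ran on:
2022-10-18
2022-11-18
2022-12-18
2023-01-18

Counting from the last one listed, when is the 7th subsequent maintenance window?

2023-08-18

Gaps: 31, 30, 31 days — not constant. Every event is on the 18th of the month.
Pattern: the 18th of each month.
February 2023: 2023-02-18.
Next: March 2023 → 2023-03-18.
April 2023: 2023-04-18.
May 2023: 2023-05-18.
Next: June 2023 → 2023-06-18.
Next: July 2023 → 2023-07-18.
August 2023: 2023-08-18.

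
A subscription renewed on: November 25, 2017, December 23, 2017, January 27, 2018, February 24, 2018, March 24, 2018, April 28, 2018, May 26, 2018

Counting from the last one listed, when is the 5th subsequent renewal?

Gaps: 28, 35, 28, 28, 35, 28 days — a mix of 28 and 35. Every date is a Saturday.
Each is the 4th Saturday of its month.
June 2018 — 4th Saturday is June 23, 2018.
4th Saturday of July 2018: July 28, 2018.
August 2018 — 4th Saturday is August 25, 2018.
4th Saturday of September 2018: September 22, 2018.
4th Saturday of October 2018: October 27, 2018.

October 27, 2018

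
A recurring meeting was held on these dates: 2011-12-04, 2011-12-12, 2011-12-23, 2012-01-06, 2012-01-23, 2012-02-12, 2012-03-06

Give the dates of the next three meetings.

2012-04-01, 2012-04-30, 2012-06-01

The spacing grows by 3 each time: 8, 11, 14, 17, 20, 23 days.
Next gap: 26 days. 2012-03-06 + 26 days = 2012-04-01.
Next gap: 29 days. 2012-04-01 + 29 days = 2012-04-30.
Next gap: 32 days. 2012-04-30 + 32 days = 2012-06-01.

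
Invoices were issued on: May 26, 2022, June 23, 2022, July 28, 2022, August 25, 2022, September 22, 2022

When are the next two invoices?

These are Thursdays at 28- or 35-day spacing (28, 35, 28, 28).
The pattern: 4th Thursday of the month.
October 2022 — 4th Thursday is October 27, 2022.
November 2022 — 4th Thursday is November 24, 2022.

October 27, 2022; November 24, 2022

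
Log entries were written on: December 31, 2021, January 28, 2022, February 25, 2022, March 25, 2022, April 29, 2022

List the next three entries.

These are Fridays with 28, 28, 28, 35-day gaps.
Each is the final Friday of its month — December 31, 2021 is past the 28th, so '4th Friday' doesn't fit.
May 2022 ends with Friday May 27, 2022.
Last Friday of June 2022: June 24, 2022.
Last Friday of July 2022: July 29, 2022.

May 27, 2022; June 24, 2022; July 29, 2022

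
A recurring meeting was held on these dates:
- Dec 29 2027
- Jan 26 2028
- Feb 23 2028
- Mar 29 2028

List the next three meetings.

Apr 26 2028, May 31 2028, Jun 28 2028

Every date is a Wednesday; gaps 28, 28, 35 days.
Each is the last Wednesday of its month (at least one falls on the 29th or later, ruling out '4th Wednesday').
Last Wednesday of April 2028: Apr 26 2028.
May 2028 ends with Wednesday May 31 2028.
Last Wednesday of June 2028: Jun 28 2028.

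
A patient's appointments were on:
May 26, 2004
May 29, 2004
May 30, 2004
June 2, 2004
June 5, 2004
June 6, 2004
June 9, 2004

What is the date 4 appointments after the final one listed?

Gaps: 3, 1, 3, 3, 1, 3 days — not constant, but cyclic with period 3.
The events fall on every Wednesday, Saturday and Sunday.
Next Saturday: June 12, 2004.
Next Sunday: June 13, 2004.
The following Wednesday is June 16, 2004.
Next Saturday: June 19, 2004.

June 19, 2004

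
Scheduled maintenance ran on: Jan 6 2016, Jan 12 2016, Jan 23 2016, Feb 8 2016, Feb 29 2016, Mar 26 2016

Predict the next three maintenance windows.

Apr 26 2016, Jun 1 2016, Jul 12 2016

The spacing grows by 5 each time: 6, 11, 16, 21, 26 days.
Next gap: 31 days. Mar 26 2016 + 31 days = Apr 26 2016.
Next gap: 36 days. Apr 26 2016 + 36 days = Jun 1 2016.
Next gap: 41 days. Jun 1 2016 + 41 days = Jul 12 2016.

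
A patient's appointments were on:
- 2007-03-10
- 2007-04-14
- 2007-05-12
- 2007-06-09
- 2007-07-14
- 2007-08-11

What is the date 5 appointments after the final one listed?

2008-01-12

These are Saturdays at 28- or 35-day spacing (35, 28, 28, 35, 28).
The pattern: 2nd Saturday of the month.
September 2007 — 2nd Saturday is 2007-09-08.
October 2007 — 2nd Saturday is 2007-10-13.
2nd Saturday of November 2007: 2007-11-10.
2nd Saturday of December 2007: 2007-12-08.
January 2008 — 2nd Saturday is 2008-01-12.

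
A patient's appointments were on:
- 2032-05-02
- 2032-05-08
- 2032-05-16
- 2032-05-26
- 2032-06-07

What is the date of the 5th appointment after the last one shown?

Gaps: 6, 8, 10, 12 days — each gap is 2 larger than the previous one.
Next gap: 14 days. 2032-06-07 + 14 days = 2032-06-21.
Next gap: 16 days. 2032-06-21 + 16 days = 2032-07-07.
Next gap: 18 days. 2032-07-07 + 18 days = 2032-07-25.
Next gap: 20 days. 2032-07-25 + 20 days = 2032-08-14.
Next gap: 22 days. 2032-08-14 + 22 days = 2032-09-05.

2032-09-05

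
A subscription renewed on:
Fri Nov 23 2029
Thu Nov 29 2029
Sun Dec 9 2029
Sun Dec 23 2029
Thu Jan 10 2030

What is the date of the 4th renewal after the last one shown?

The spacing grows by 4 each time: 6, 10, 14, 18 days.
Next gap: 22 days. Thu Jan 10 2030 + 22 days = Fri Feb 1 2030.
Next gap: 26 days. Fri Feb 1 2030 + 26 days = Wed Feb 27 2030.
Next gap: 30 days. Wed Feb 27 2030 + 30 days = Fri Mar 29 2030.
Next gap: 34 days. Fri Mar 29 2030 + 34 days = Thu May 2 2030.

Thu May 2 2030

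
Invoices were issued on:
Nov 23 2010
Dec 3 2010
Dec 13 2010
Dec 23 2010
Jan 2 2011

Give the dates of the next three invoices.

Gaps between consecutive events: 10, 10, 10, 10 days — a constant 10-day interval.
Jan 2 2011 + 10 days = Jan 12 2011.
Jan 12 2011 + 10 days = Jan 22 2011.
Jan 22 2011 + 10 days = Feb 1 2011.

Jan 12 2011, Jan 22 2011, Feb 1 2011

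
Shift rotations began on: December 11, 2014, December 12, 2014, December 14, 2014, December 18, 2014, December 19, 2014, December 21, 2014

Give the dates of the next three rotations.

Every event lands on a Thursday or Friday or Sunday (gaps cycle 1, 2, 4, 1, 2).
So the schedule is: every Thursday, Friday and Sunday.
Next Thursday: December 25, 2014.
The following Friday is December 26, 2014.
Next Sunday: December 28, 2014.

December 25, 2014; December 26, 2014; December 28, 2014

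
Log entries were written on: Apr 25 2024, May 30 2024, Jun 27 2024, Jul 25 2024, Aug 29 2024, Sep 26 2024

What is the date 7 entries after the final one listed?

All Thursdays; the gaps (35, 28, 28, 35, 28) vary with month length.
This is the last Thursday of each month.
October 2024 ends with Thursday Oct 31 2024.
Last Thursday of November 2024: Nov 28 2024.
Last Thursday of December 2024: Dec 26 2024.
Last Thursday of January 2025: Jan 30 2025.
February 2025 ends with Thursday Feb 27 2025.
March 2025 ends with Thursday Mar 27 2025.
April 2025 ends with Thursday Apr 24 2025.

Apr 24 2025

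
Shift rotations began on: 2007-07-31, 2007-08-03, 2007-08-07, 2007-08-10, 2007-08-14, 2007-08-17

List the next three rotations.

Gaps: 3, 4, 3, 4, 3 days — not constant, but cyclic with period 2.
The events fall on every Tuesday and Friday.
Next Tuesday: 2007-08-21.
Next Friday: 2007-08-24.
The following Tuesday is 2007-08-28.

2007-08-21, 2007-08-24, 2007-08-28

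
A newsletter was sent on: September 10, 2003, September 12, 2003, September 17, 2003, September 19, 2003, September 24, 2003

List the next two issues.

Gaps: 2, 5, 2, 5 days — not constant, but cyclic with period 2.
The events fall on every Wednesday and Friday.
The following Friday is September 26, 2003.
The following Wednesday is October 1, 2003.

September 26, 2003; October 1, 2003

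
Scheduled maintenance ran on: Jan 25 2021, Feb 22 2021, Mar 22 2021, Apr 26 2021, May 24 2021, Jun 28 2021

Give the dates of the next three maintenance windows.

Gaps: 28, 28, 35, 28, 35 days — a mix of 28 and 35. Every date is a Monday.
Each is the 4th Monday of its month.
4th Monday of July 2021: Jul 26 2021.
August 2021 — 4th Monday is Aug 23 2021.
4th Monday of September 2021: Sep 27 2021.

Jul 26 2021, Aug 23 2021, Sep 27 2021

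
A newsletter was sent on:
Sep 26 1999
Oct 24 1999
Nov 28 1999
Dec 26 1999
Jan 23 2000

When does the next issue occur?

These are Sundays at 28- or 35-day spacing (28, 35, 28, 28).
The pattern: 4th Sunday of the month.
4th Sunday of February 2000: Feb 27 2000.

Feb 27 2000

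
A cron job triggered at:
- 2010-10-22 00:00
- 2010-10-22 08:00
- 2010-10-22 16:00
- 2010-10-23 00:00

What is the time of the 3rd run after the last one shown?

2010-10-24 00:00

Spacing: 8, 8, 8 h — constant 8 h.
2010-10-23 00:00 + 8 h = 2010-10-23 08:00.
2010-10-23 08:00 + 8 h = 2010-10-23 16:00.
2010-10-23 16:00 + 8 h = 2010-10-24 00:00.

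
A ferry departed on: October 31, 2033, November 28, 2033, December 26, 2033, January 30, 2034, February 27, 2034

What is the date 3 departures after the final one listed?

May 29, 2034

All Mondays; the gaps (28, 28, 35, 28) vary with month length.
This is the last Monday of each month.
March 2034 ends with Monday March 27, 2034.
Last Monday of April 2034: April 24, 2034.
Last Monday of May 2034: May 29, 2034.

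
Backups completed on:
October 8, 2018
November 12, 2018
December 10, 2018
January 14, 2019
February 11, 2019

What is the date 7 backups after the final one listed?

September 9, 2019

These are Mondays at 28- or 35-day spacing (35, 28, 35, 28).
The pattern: 2nd Monday of the month.
2nd Monday of March 2019: March 11, 2019.
2nd Monday of April 2019: April 8, 2019.
May 2019 — 2nd Monday is May 13, 2019.
2nd Monday of June 2019: June 10, 2019.
2nd Monday of July 2019: July 8, 2019.
2nd Monday of August 2019: August 12, 2019.
September 2019 — 2nd Monday is September 9, 2019.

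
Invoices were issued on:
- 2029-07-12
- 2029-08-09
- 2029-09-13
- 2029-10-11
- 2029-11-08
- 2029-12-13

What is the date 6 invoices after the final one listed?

These are Thursdays at 28- or 35-day spacing (28, 35, 28, 28, 35).
The pattern: 2nd Thursday of the month.
January 2030 — 2nd Thursday is 2030-01-10.
2nd Thursday of February 2030: 2030-02-14.
March 2030 — 2nd Thursday is 2030-03-14.
April 2030 — 2nd Thursday is 2030-04-11.
May 2030 — 2nd Thursday is 2030-05-09.
2nd Thursday of June 2030: 2030-06-13.

2030-06-13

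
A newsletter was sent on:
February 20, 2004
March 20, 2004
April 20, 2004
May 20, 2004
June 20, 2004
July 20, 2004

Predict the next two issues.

August 20, 2004; September 20, 2004

Each date is the 20th; the gaps (29, 31, 30, 31, 30) track the month lengths.
The rule is the 20th of each month.
Next: August 2004 → August 20, 2004.
September 2004: September 20, 2004.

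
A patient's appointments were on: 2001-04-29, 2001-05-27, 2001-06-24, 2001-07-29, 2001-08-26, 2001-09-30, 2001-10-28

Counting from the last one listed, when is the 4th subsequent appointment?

All Sundays; the gaps (28, 28, 35, 28, 35, 28) vary with month length.
This is the last Sunday of each month.
November 2001 ends with Sunday 2001-11-25.
Last Sunday of December 2001: 2001-12-30.
Last Sunday of January 2002: 2002-01-27.
February 2002 ends with Sunday 2002-02-24.

2002-02-24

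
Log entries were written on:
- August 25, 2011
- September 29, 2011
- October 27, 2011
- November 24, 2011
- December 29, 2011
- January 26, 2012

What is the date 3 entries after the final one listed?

These are Thursdays with 35, 28, 28, 35, 28-day gaps.
Each is the final Thursday of its month — September 29, 2011 is past the 28th, so '4th Thursday' doesn't fit.
Last Thursday of February 2012: February 23, 2012.
Last Thursday of March 2012: March 29, 2012.
April 2012 ends with Thursday April 26, 2012.

April 26, 2012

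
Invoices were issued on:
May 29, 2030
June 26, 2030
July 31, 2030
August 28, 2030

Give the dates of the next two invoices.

September 25, 2030; October 30, 2030

All Wednesdays; the gaps (28, 35, 28) vary with month length.
This is the last Wednesday of each month.
Last Wednesday of September 2030: September 25, 2030.
Last Wednesday of October 2030: October 30, 2030.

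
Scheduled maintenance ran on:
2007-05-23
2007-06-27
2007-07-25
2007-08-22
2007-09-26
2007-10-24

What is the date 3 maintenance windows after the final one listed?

These are Wednesdays at 28- or 35-day spacing (35, 28, 28, 35, 28).
The pattern: 4th Wednesday of the month.
November 2007 — 4th Wednesday is 2007-11-28.
4th Wednesday of December 2007: 2007-12-26.
January 2008 — 4th Wednesday is 2008-01-23.

2008-01-23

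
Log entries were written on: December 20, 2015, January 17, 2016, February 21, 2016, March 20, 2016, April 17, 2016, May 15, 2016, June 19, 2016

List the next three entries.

Gaps: 28, 35, 28, 28, 28, 35 days — a mix of 28 and 35. Every date is a Sunday.
Each is the 3rd Sunday of its month.
3rd Sunday of July 2016: July 17, 2016.
3rd Sunday of August 2016: August 21, 2016.
3rd Sunday of September 2016: September 18, 2016.

July 17, 2016; August 21, 2016; September 18, 2016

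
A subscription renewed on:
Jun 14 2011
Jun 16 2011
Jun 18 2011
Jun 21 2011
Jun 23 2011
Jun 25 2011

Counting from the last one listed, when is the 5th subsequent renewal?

The gap pattern 2, 2, 3, 2, 2 repeats every 3 events.
These are the Tuesdays, Thursdays and Saturdays of each week.
Next Tuesday: Jun 28 2011.
The following Thursday is Jun 30 2011.
The following Saturday is Jul 2 2011.
The following Tuesday is Jul 5 2011.
Next Thursday: Jul 7 2011.

Jul 7 2011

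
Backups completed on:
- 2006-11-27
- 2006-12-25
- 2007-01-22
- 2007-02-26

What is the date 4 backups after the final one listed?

Gaps: 28, 28, 35 days — a mix of 28 and 35. Every date is a Monday.
Each is the 4th Monday of its month.
4th Monday of March 2007: 2007-03-26.
April 2007 — 4th Monday is 2007-04-23.
May 2007 — 4th Monday is 2007-05-28.
June 2007 — 4th Monday is 2007-06-25.

2007-06-25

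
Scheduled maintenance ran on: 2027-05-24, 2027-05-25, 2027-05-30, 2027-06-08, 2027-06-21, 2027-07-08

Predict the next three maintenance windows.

Gaps: 1, 5, 9, 13, 17 days — each gap is 4 larger than the previous one.
Next gap: 21 days. 2027-07-08 + 21 days = 2027-07-29.
Next gap: 25 days. 2027-07-29 + 25 days = 2027-08-23.
Next gap: 29 days. 2027-08-23 + 29 days = 2027-09-21.

2027-07-29, 2027-08-23, 2027-09-21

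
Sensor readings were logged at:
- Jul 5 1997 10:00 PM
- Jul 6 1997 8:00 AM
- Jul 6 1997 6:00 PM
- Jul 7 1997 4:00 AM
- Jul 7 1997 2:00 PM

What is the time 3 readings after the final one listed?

Gaps: 10, 10, 10, 10 hours — each event is 10 hours after the previous one.
Jul 7 1997 2:00 PM + 10 h = Jul 8 1997 12:00 AM.
Jul 8 1997 12:00 AM + 10 h = Jul 8 1997 10:00 AM.
Jul 8 1997 10:00 AM + 10 h = Jul 8 1997 8:00 PM.

Jul 8 1997 8:00 PM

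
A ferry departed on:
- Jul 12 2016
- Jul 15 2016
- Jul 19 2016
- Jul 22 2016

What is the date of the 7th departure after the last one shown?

Aug 16 2016

Gaps: 3, 4, 3 days — not constant, but cyclic with period 2.
The events fall on every Tuesday and Friday.
Next Tuesday: Jul 26 2016.
The following Friday is Jul 29 2016.
The following Tuesday is Aug 2 2016.
Next Friday: Aug 5 2016.
Next Tuesday: Aug 9 2016.
The following Friday is Aug 12 2016.
Next Tuesday: Aug 16 2016.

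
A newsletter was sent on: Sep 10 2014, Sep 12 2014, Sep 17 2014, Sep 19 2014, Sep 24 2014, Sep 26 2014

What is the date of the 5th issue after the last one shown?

Gaps: 2, 5, 2, 5, 2 days — not constant, but cyclic with period 2.
The events fall on every Wednesday and Friday.
Next Wednesday: Oct 1 2014.
Next Friday: Oct 3 2014.
The following Wednesday is Oct 8 2014.
Next Friday: Oct 10 2014.
Next Wednesday: Oct 15 2014.

Oct 15 2014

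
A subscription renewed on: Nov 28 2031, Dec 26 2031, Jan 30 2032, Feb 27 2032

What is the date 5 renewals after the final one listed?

Jul 30 2032

All Fridays; the gaps (28, 35, 28) vary with month length.
This is the last Friday of each month.
Last Friday of March 2032: Mar 26 2032.
Last Friday of April 2032: Apr 30 2032.
Last Friday of May 2032: May 28 2032.
June 2032 ends with Friday Jun 25 2032.
Last Friday of July 2032: Jul 30 2032.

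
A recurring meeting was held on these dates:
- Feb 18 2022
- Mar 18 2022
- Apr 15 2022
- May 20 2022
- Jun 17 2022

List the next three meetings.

Jul 15 2022, Aug 19 2022, Sep 16 2022

These are Fridays at 28- or 35-day spacing (28, 28, 35, 28).
The pattern: 3rd Friday of the month.
July 2022 — 3rd Friday is Jul 15 2022.
3rd Friday of August 2022: Aug 19 2022.
September 2022 — 3rd Friday is Sep 16 2022.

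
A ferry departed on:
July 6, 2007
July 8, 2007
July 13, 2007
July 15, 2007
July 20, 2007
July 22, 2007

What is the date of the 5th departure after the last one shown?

Gaps: 2, 5, 2, 5, 2 days — not constant, but cyclic with period 2.
The events fall on every Friday and Sunday.
Next Friday: July 27, 2007.
Next Sunday: July 29, 2007.
The following Friday is August 3, 2007.
Next Sunday: August 5, 2007.
The following Friday is August 10, 2007.

August 10, 2007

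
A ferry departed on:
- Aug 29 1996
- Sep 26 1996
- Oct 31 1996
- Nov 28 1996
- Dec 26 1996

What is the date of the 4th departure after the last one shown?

Every date is a Thursday; gaps 28, 35, 28, 28 days.
Each is the last Thursday of its month (at least one falls on the 29th or later, ruling out '4th Thursday').
Last Thursday of January 1997: Jan 30 1997.
February 1997 ends with Thursday Feb 27 1997.
March 1997 ends with Thursday Mar 27 1997.
April 1997 ends with Thursday Apr 24 1997.

Apr 24 1997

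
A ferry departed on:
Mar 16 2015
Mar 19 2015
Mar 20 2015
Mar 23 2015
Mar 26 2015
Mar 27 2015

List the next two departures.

Mar 30 2015, Apr 2 2015

The gap pattern 3, 1, 3, 3, 1 repeats every 3 events.
These are the Mondays, Thursdays and Fridays of each week.
The following Monday is Mar 30 2015.
Next Thursday: Apr 2 2015.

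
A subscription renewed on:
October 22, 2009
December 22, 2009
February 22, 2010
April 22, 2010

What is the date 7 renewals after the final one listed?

Each date is the 22nd; the gaps (61, 62, 59) track the month lengths.
The rule is the 22nd of every 2 months.
Next: June 2010 → June 22, 2010.
August 2010: August 22, 2010.
October 2010: October 22, 2010.
Next: December 2010 → December 22, 2010.
February 2011: February 22, 2011.
Next: April 2011 → April 22, 2011.
June 2011: June 22, 2011.

June 22, 2011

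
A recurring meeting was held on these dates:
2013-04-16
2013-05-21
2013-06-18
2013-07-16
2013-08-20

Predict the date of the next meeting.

2013-09-17

All dates are Tuesdays, 35, 28, 28, 35 days apart.
Specifically, the 3rd Tuesday of each month.
3rd Tuesday of September 2013: 2013-09-17.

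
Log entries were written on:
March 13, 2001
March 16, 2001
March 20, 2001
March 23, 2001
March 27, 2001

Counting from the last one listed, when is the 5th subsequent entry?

The gap pattern 3, 4, 3, 4 repeats every 2 events.
These are the Tuesdays and Fridays of each week.
Next Friday: March 30, 2001.
Next Tuesday: April 3, 2001.
Next Friday: April 6, 2001.
The following Tuesday is April 10, 2001.
The following Friday is April 13, 2001.

April 13, 2001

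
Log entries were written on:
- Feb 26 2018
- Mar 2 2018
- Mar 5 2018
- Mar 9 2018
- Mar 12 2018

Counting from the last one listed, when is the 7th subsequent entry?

Apr 6 2018

The gap pattern 4, 3, 4, 3 repeats every 2 events.
These are the Mondays and Fridays of each week.
The following Friday is Mar 16 2018.
The following Monday is Mar 19 2018.
Next Friday: Mar 23 2018.
The following Monday is Mar 26 2018.
The following Friday is Mar 30 2018.
The following Monday is Apr 2 2018.
Next Friday: Apr 6 2018.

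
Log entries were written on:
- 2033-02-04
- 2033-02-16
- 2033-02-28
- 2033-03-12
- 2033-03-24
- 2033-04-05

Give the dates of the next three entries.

Gaps between consecutive events: 12, 12, 12, 12, 12 days — a constant 12-day interval.
2033-04-05 + 12 days = 2033-04-17.
2033-04-17 + 12 days = 2033-04-29.
2033-04-29 + 12 days = 2033-05-11.

2033-04-17, 2033-04-29, 2033-05-11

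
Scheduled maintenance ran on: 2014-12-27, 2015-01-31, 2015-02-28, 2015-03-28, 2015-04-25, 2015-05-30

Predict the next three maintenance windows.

All Saturdays; the gaps (35, 28, 28, 28, 35) vary with month length.
This is the last Saturday of each month.
June 2015 ends with Saturday 2015-06-27.
Last Saturday of July 2015: 2015-07-25.
Last Saturday of August 2015: 2015-08-29.

2015-06-27, 2015-07-25, 2015-08-29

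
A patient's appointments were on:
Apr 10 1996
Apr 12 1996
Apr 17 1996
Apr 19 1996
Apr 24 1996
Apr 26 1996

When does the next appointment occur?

The gap pattern 2, 5, 2, 5, 2 repeats every 2 events.
These are the Wednesdays and Fridays of each week.
The following Wednesday is May 1 1996.

May 1 1996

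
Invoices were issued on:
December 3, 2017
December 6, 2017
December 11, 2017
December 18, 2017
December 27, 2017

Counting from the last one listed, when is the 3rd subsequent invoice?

Intervals are 3, 5, 7, 9 days — an arithmetic progression with common difference 2.
Next gap: 11 days. December 27, 2017 + 11 days = January 7, 2018.
Next gap: 13 days. January 7, 2018 + 13 days = January 20, 2018.
Next gap: 15 days. January 20, 2018 + 15 days = February 4, 2018.

February 4, 2018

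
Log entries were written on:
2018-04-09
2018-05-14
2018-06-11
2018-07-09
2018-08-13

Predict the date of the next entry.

2018-09-10

These are Mondays at 28- or 35-day spacing (35, 28, 28, 35).
The pattern: 2nd Monday of the month.
September 2018 — 2nd Monday is 2018-09-10.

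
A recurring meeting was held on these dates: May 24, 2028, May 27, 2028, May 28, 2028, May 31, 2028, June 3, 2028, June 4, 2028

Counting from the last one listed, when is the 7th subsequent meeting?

June 21, 2028

The gap pattern 3, 1, 3, 3, 1 repeats every 3 events.
These are the Wednesdays, Saturdays and Sundays of each week.
Next Wednesday: June 7, 2028.
The following Saturday is June 10, 2028.
The following Sunday is June 11, 2028.
Next Wednesday: June 14, 2028.
Next Saturday: June 17, 2028.
The following Sunday is June 18, 2028.
The following Wednesday is June 21, 2028.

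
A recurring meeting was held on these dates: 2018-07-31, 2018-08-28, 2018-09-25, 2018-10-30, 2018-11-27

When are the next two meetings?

2018-12-25, 2019-01-29

All Tuesdays; the gaps (28, 28, 35, 28) vary with month length.
This is the last Tuesday of each month.
Last Tuesday of December 2018: 2018-12-25.
Last Tuesday of January 2019: 2019-01-29.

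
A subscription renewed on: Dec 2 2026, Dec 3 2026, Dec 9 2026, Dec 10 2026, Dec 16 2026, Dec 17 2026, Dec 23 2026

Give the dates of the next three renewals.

Dec 24 2026, Dec 30 2026, Dec 31 2026

The gap pattern 1, 6, 1, 6, 1, 6 repeats every 2 events.
These are the Wednesdays and Thursdays of each week.
Next Thursday: Dec 24 2026.
The following Wednesday is Dec 30 2026.
Next Thursday: Dec 31 2026.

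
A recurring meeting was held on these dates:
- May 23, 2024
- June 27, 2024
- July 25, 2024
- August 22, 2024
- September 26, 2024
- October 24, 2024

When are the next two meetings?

November 28, 2024; December 26, 2024

Gaps: 35, 28, 28, 35, 28 days — a mix of 28 and 35. Every date is a Thursday.
Each is the 4th Thursday of its month.
November 2024 — 4th Thursday is November 28, 2024.
4th Thursday of December 2024: December 26, 2024.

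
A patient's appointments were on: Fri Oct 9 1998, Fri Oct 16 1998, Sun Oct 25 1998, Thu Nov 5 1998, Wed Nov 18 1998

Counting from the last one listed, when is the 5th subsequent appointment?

Gaps: 7, 9, 11, 13 days — each gap is 2 larger than the previous one.
Next gap: 15 days. Wed Nov 18 1998 + 15 days = Thu Dec 3 1998.
Next gap: 17 days. Thu Dec 3 1998 + 17 days = Sun Dec 20 1998.
Next gap: 19 days. Sun Dec 20 1998 + 19 days = Fri Jan 8 1999.
Next gap: 21 days. Fri Jan 8 1999 + 21 days = Fri Jan 29 1999.
Next gap: 23 days. Fri Jan 29 1999 + 23 days = Sun Feb 21 1999.

Sun Feb 21 1999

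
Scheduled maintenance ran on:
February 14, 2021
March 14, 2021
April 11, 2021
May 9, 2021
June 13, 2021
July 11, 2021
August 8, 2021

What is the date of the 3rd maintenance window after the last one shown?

November 14, 2021

All dates are Sundays, 28, 28, 28, 35, 28, 28 days apart.
Specifically, the 2nd Sunday of each month.
September 2021 — 2nd Sunday is September 12, 2021.
2nd Sunday of October 2021: October 10, 2021.
November 2021 — 2nd Sunday is November 14, 2021.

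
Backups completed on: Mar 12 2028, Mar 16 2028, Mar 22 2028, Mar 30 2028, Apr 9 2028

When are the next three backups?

Intervals are 4, 6, 8, 10 days — an arithmetic progression with common difference 2.
Next gap: 12 days. Apr 9 2028 + 12 days = Apr 21 2028.
Next gap: 14 days. Apr 21 2028 + 14 days = May 5 2028.
Next gap: 16 days. May 5 2028 + 16 days = May 21 2028.

Apr 21 2028, May 5 2028, May 21 2028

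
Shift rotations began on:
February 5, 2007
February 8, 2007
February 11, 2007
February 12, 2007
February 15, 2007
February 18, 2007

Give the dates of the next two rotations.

The gap pattern 3, 3, 1, 3, 3 repeats every 3 events.
These are the Mondays, Thursdays and Sundays of each week.
Next Monday: February 19, 2007.
The following Thursday is February 22, 2007.

February 19, 2007; February 22, 2007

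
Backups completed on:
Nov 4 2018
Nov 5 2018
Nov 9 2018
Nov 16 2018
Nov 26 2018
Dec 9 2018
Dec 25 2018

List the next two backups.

The spacing grows by 3 each time: 1, 4, 7, 10, 13, 16 days.
Next gap: 19 days. Dec 25 2018 + 19 days = Jan 13 2019.
Next gap: 22 days. Jan 13 2019 + 22 days = Feb 4 2019.

Jan 13 2019, Feb 4 2019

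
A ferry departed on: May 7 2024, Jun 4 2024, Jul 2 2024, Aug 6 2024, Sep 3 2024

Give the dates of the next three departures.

Gaps: 28, 28, 35, 28 days — a mix of 28 and 35. Every date is a Tuesday.
Each is the 1st Tuesday of its month.
October 2024 — 1st Tuesday is Oct 1 2024.
November 2024 — 1st Tuesday is Nov 5 2024.
December 2024 — 1st Tuesday is Dec 3 2024.

Oct 1 2024, Nov 5 2024, Dec 3 2024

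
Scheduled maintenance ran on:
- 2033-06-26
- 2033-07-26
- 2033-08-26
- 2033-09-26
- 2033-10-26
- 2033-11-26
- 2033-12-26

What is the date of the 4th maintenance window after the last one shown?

2034-04-26

The day-of-month is always 26 (30, 31, 31, 30, 31, 30 days between events).
So this recurs on the 26th of each month.
Next: January 2034 → 2034-01-26.
February 2034: 2034-02-26.
Next: March 2034 → 2034-03-26.
Next: April 2034 → 2034-04-26.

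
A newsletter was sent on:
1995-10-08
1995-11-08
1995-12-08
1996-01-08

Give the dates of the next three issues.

1996-02-08, 1996-03-08, 1996-04-08

Gaps: 31, 30, 31 days — not constant. Every event is on the 8th of the month.
Pattern: the 8th of each month.
Next: February 1996 → 1996-02-08.
Next: March 1996 → 1996-03-08.
April 1996: 1996-04-08.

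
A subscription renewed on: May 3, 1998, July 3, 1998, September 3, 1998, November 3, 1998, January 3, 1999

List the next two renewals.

Gaps: 61, 62, 61, 61 days — not constant. Every event is on the 3rd of the month.
Pattern: the 3rd of every 2 months.
Next: March 1999 → March 3, 1999.
Next: May 1999 → May 3, 1999.

March 3, 1999; May 3, 1999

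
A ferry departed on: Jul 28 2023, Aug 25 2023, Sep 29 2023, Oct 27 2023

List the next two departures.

Nov 24 2023, Dec 29 2023

These are Fridays with 28, 35, 28-day gaps.
Each is the final Friday of its month — Sep 29 2023 is past the 28th, so '4th Friday' doesn't fit.
November 2023 ends with Friday Nov 24 2023.
Last Friday of December 2023: Dec 29 2023.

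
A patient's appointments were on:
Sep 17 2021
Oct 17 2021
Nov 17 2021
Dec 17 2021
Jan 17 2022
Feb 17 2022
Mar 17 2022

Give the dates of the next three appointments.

The day-of-month is always 17 (30, 31, 30, 31, 31, 28 days between events).
So this recurs on the 17th of each month.
Next: April 2022 → Apr 17 2022.
Next: May 2022 → May 17 2022.
Next: June 2022 → Jun 17 2022.

Apr 17 2022, May 17 2022, Jun 17 2022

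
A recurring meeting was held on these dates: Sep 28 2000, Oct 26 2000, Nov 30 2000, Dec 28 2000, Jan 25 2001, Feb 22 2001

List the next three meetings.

Mar 29 2001, Apr 26 2001, May 31 2001

These are Thursdays with 28, 35, 28, 28, 28-day gaps.
Each is the final Thursday of its month — Nov 30 2000 is past the 28th, so '4th Thursday' doesn't fit.
March 2001 ends with Thursday Mar 29 2001.
Last Thursday of April 2001: Apr 26 2001.
Last Thursday of May 2001: May 31 2001.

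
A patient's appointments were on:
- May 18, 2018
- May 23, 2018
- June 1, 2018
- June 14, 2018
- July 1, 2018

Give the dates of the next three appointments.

The spacing grows by 4 each time: 5, 9, 13, 17 days.
Next gap: 21 days. July 1, 2018 + 21 days = July 22, 2018.
Next gap: 25 days. July 22, 2018 + 25 days = August 16, 2018.
Next gap: 29 days. August 16, 2018 + 29 days = September 14, 2018.

July 22, 2018; August 16, 2018; September 14, 2018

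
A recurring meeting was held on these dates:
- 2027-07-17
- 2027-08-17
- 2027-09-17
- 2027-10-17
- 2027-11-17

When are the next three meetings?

Gaps: 31, 31, 30, 31 days — not constant. Every event is on the 17th of the month.
Pattern: the 17th of each month.
December 2027: 2027-12-17.
January 2028: 2028-01-17.
February 2028: 2028-02-17.

2027-12-17, 2028-01-17, 2028-02-17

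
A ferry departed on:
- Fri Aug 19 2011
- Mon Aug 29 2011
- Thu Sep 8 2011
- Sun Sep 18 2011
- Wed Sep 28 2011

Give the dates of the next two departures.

Sat Oct 8 2011, Tue Oct 18 2011

Every event comes 10 days after the last (10, 10, 10, 10).
Wed Sep 28 2011 + 10 days = Sat Oct 8 2011.
Sat Oct 8 2011 + 10 days = Tue Oct 18 2011.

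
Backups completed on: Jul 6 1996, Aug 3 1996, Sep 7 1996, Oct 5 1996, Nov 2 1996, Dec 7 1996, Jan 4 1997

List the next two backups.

These are Saturdays at 28- or 35-day spacing (28, 35, 28, 28, 35, 28).
The pattern: 1st Saturday of the month.
1st Saturday of February 1997: Feb 1 1997.
March 1997 — 1st Saturday is Mar 1 1997.

Feb 1 1997, Mar 1 1997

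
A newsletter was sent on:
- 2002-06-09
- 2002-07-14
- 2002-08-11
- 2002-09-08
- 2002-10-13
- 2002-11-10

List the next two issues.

These are Sundays at 28- or 35-day spacing (35, 28, 28, 35, 28).
The pattern: 2nd Sunday of the month.
2nd Sunday of December 2002: 2002-12-08.
January 2003 — 2nd Sunday is 2003-01-12.

2002-12-08, 2003-01-12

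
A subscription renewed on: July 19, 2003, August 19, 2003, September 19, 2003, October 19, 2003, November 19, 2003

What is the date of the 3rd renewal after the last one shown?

February 19, 2004

Gaps: 31, 31, 30, 31 days — not constant. Every event is on the 19th of the month.
Pattern: the 19th of each month.
Next: December 2003 → December 19, 2003.
Next: January 2004 → January 19, 2004.
Next: February 2004 → February 19, 2004.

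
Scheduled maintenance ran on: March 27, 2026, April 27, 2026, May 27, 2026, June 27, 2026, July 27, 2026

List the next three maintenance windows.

Each date is the 27th; the gaps (31, 30, 31, 30) track the month lengths.
The rule is the 27th of each month.
Next: August 2026 → August 27, 2026.
September 2026: September 27, 2026.
October 2026: October 27, 2026.

August 27, 2026; September 27, 2026; October 27, 2026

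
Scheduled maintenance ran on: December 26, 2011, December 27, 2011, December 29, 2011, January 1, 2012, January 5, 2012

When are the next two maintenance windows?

Gaps: 1, 2, 3, 4 days — each gap is 1 larger than the previous one.
Next gap: 5 days. January 5, 2012 + 5 days = January 10, 2012.
Next gap: 6 days. January 10, 2012 + 6 days = January 16, 2012.

January 10, 2012; January 16, 2012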